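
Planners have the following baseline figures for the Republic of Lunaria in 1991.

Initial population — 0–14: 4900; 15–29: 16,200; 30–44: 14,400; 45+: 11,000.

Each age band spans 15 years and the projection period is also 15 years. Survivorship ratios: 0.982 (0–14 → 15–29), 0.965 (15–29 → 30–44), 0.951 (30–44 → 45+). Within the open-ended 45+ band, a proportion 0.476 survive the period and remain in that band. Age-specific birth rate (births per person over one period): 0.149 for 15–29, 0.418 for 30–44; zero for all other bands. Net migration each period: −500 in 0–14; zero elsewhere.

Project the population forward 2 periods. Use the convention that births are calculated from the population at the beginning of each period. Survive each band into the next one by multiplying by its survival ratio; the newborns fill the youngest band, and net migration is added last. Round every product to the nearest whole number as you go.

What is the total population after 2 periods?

Call the bands 1 to 4, youngest first.
[period 1]
Births: 16200 × 0.149 = 2414  |  14400 × 0.418 = 6019 → total 8433
Band 2: 4900 × 0.982 = 4812
Band 3: 16200 × 0.965 = 15633
Band 4: 14400 × 0.951 + 11000 × 0.476 = 13694 + 5236 = 18930
Net migration: Band 1 − 500 → 7933
Giving 7933 / 4812 / 15633 / 18930.
[period 2]
Births: 4812 × 0.149 = 717  |  15633 × 0.418 = 6535 → total 7252
Band 2: 7933 × 0.982 = 7790
Band 3: 4812 × 0.965 = 4644
Band 4: 15633 × 0.951 + 18930 × 0.476 = 14867 + 9011 = 23878
Net migration: Band 1 − 500 → 6752
Giving 6752 / 7790 / 4644 / 23878.
Total after period 2: 6752 + 7790 + 4644 + 23878 = 43064

43064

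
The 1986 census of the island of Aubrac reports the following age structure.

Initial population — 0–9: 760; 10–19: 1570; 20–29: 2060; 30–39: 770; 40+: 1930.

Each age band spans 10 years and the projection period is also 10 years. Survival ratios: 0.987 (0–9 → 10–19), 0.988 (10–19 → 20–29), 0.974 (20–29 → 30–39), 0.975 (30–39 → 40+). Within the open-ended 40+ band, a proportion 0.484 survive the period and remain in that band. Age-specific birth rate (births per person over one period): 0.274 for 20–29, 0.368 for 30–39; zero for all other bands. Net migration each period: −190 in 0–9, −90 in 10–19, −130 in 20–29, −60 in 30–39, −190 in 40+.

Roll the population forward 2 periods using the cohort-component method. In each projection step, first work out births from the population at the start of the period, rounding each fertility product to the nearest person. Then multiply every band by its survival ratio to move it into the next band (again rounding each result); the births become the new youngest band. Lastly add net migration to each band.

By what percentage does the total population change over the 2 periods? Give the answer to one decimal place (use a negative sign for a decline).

Let band 1 be 0–9 through band 5 = 40+.
Period 1.
Births: 2060 × 0.274 = 564  |  770 × 0.368 = 283 → 847
Band 2: 760 × 0.987 = 750
Band 3: 1570 × 0.988 = 1551
Band 4: 2060 × 0.974 = 2006
Band 5: 770 × 0.975 + 1930 × 0.484 = 751 + 934 = 1685
Net migration: Band 1 − 190 → 657; Band 2 − 90 → 660; Band 3 − 130 → 1421; Band 4 − 60 → 1946; Band 5 − 190 → 1495
End of period: [657, 660, 1421, 1946, 1495]
Period 2.
Births: 1421 × 0.274 = 389  |  1946 × 0.368 = 716 → 1105
Band 2: 657 × 0.987 = 648
Band 3: 660 × 0.988 = 652
Band 4: 1421 × 0.974 = 1384
Band 5: 1946 × 0.975 + 1495 × 0.484 = 1897 + 724 = 2621
Net migration: Band 1 − 190 → 915; Band 2 − 90 → 558; Band 3 − 130 → 522; Band 4 − 60 → 1324; Band 5 − 190 → 2431
End of period: [915, 558, 522, 1324, 2431]
Total: 7090 → 5750; change = -1340; percentage change = -18.9%

-18.9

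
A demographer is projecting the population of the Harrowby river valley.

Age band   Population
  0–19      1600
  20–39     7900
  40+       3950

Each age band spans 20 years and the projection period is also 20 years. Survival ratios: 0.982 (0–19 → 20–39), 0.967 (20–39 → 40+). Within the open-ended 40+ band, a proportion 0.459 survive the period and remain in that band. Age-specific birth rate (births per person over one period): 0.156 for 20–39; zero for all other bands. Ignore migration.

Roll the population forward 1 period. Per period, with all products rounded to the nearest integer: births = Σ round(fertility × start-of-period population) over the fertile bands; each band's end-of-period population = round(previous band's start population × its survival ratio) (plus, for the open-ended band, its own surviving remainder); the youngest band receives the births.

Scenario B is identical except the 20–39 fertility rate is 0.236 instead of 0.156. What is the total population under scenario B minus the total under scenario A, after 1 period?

632

— Period 1 —
Births: 7900 × 0.156 = 1232
20–39: 1600 × 0.982 = 1571
40+: 7900 × 0.967 + 3950 × 0.459 = 7639 + 1813 = 9452
Population now: 0–19=1232, 20–39=1571, 40+=9452
Scenario A total after 1 period: 12255
Scenario B projection —
— Period 1 —
Births: 7900 × 0.236 = 1864
20–39: 1600 × 0.982 = 1571
40+: 7900 × 0.967 + 3950 × 0.459 = 7639 + 1813 = 9452
Population now: 0–19=1864, 20–39=1571, 40+=9452
Scenario B total after 1 period: 12887
Difference B − A = 12887 − 12255 = 632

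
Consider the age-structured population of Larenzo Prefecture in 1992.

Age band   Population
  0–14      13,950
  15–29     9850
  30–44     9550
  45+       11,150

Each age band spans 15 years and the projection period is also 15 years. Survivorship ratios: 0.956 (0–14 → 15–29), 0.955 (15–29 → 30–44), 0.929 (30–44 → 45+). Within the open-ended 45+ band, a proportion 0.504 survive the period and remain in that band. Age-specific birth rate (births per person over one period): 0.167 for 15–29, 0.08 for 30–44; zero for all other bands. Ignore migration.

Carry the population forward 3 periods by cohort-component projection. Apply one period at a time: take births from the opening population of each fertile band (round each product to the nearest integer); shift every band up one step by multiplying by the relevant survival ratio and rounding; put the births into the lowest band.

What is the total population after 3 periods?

26370

— Period 1 —
Births: 9850 * 0.167 = 1645  |  9550 * 0.08 = 764 ⇒ total 2409
15–29: 13950 * 0.956 = 13336
30–44: 9850 * 0.955 = 9407
45+: 9550 * 0.929 + 11150 * 0.504 = 8872 + 5620 = 14492
→ [2409, 13336, 9407, 14492]
— Period 2 —
Births: 13336 * 0.167 = 2227  |  9407 * 0.08 = 753 ⇒ total 2980
15–29: 2409 * 0.956 = 2303
30–44: 13336 * 0.955 = 12736
45+: 9407 * 0.929 + 14492 * 0.504 = 8739 + 7304 = 16043
→ [2980, 2303, 12736, 16043]
— Period 3 —
Births: 2303 * 0.167 = 385  |  12736 * 0.08 = 1019 ⇒ total 1404
15–29: 2980 * 0.956 = 2849
30–44: 2303 * 0.955 = 2199
45+: 12736 * 0.929 + 16043 * 0.504 = 11832 + 8086 = 19918
→ [1404, 2849, 2199, 19918]
Total after period 3: 1404 + 2849 + 2199 + 19918 = 26370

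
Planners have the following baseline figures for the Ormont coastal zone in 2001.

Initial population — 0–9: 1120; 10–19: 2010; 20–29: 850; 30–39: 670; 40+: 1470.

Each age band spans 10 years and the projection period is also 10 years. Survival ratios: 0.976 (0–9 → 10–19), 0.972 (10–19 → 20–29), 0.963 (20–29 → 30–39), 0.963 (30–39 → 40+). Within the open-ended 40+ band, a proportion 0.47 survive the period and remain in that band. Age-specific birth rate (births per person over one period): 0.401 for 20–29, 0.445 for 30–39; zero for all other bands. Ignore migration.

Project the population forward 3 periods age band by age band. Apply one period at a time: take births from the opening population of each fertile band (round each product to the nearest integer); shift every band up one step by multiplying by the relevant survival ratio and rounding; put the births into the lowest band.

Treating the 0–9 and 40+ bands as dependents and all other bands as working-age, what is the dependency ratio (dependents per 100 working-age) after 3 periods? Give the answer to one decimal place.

Numbering the groups 1..5 from youngest to oldest:
— Period 1 —
Births: 850 * 0.401 = 341  |  670 * 0.445 = 298 → 639
Group 2: 1120 * 0.976 = 1093
Group 3: 2010 * 0.972 = 1954
Group 4: 850 * 0.963 = 819
Group 5: 670 * 0.963 + 1470 * 0.47 = 645 + 691 = 1336
Giving 639 / 1093 / 1954 / 819 / 1336.
— Period 2 —
Births: 1954 * 0.401 = 784  |  819 * 0.445 = 364 → 1148
Group 2: 639 * 0.976 = 624
Group 3: 1093 * 0.972 = 1062
Group 4: 1954 * 0.963 = 1882
Group 5: 819 * 0.963 + 1336 * 0.47 = 789 + 628 = 1417
Giving 1148 / 624 / 1062 / 1882 / 1417.
— Period 3 —
Births: 1062 * 0.401 = 426  |  1882 * 0.445 = 837 → 1263
Group 2: 1148 * 0.976 = 1120
Group 3: 624 * 0.972 = 607
Group 4: 1062 * 0.963 = 1023
Group 5: 1882 * 0.963 + 1417 * 0.47 = 1812 + 666 = 2478
Giving 1263 / 1120 / 607 / 1023 / 2478.
Dependents (band 0–9 + band 40+) = 1263 + 2478 = 3741; working-age = 2750; ratio = 3741/2750 × 100 = 136.0

136.0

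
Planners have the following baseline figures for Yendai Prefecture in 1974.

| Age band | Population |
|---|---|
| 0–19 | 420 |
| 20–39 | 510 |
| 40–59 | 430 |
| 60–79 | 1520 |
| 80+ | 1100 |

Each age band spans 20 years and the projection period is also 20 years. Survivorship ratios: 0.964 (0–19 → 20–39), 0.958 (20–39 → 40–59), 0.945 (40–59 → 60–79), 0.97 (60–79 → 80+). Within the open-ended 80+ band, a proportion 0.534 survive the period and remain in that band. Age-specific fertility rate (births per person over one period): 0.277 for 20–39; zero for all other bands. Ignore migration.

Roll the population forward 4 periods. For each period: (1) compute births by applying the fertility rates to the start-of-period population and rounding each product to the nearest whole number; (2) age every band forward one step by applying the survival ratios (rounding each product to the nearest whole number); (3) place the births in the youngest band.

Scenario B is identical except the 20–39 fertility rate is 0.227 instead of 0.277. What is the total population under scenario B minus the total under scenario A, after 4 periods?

-63

Numbering the groups 1..5 from youngest to oldest:
— Period 1 —
Births: 510 × 0.277 = 141
Group 2: 420 × 0.964 = 405
Group 3: 510 × 0.958 = 489
Group 4: 430 × 0.945 = 406
Group 5: 1520 × 0.97 + 1100 × 0.534 = 1474 + 587 = 2061
Giving 141 / 405 / 489 / 406 / 2061.
— Period 2 —
Births: 405 × 0.277 = 112
Group 2: 141 × 0.964 = 136
Group 3: 405 × 0.958 = 388
Group 4: 489 × 0.945 = 462
Group 5: 406 × 0.97 + 2061 × 0.534 = 394 + 1101 = 1495
Giving 112 / 136 / 388 / 462 / 1495.
— Period 3 —
Births: 136 × 0.277 = 38
Group 2: 112 × 0.964 = 108
Group 3: 136 × 0.958 = 130
Group 4: 388 × 0.945 = 367
Group 5: 462 × 0.97 + 1495 × 0.534 = 448 + 798 = 1246
Giving 38 / 108 / 130 / 367 / 1246.
— Period 4 —
Births: 108 × 0.277 = 30
Group 2: 38 × 0.964 = 37
Group 3: 108 × 0.958 = 103
Group 4: 130 × 0.945 = 123
Group 5: 367 × 0.97 + 1246 × 0.534 = 356 + 665 = 1021
Giving 30 / 37 / 103 / 123 / 1021.
Scenario A total after 4 periods: 1314
Scenario B projection —
— Period 1 —
Births: 510 × 0.227 = 116
Group 2: 420 × 0.964 = 405
Group 3: 510 × 0.958 = 489
Group 4: 430 × 0.945 = 406
Group 5: 1520 × 0.97 + 1100 × 0.534 = 1474 + 587 = 2061
Giving 116 / 405 / 489 / 406 / 2061.
— Period 2 —
Births: 405 × 0.227 = 92
Group 2: 116 × 0.964 = 112
Group 3: 405 × 0.958 = 388
Group 4: 489 × 0.945 = 462
Group 5: 406 × 0.97 + 2061 × 0.534 = 394 + 1101 = 1495
Giving 92 / 112 / 388 / 462 / 1495.
— Period 3 —
Births: 112 × 0.227 = 25
Group 2: 92 × 0.964 = 89
Group 3: 112 × 0.958 = 107
Group 4: 388 × 0.945 = 367
Group 5: 462 × 0.97 + 1495 × 0.534 = 448 + 798 = 1246
Giving 25 / 89 / 107 / 367 / 1246.
— Period 4 —
Births: 89 × 0.227 = 20
Group 2: 25 × 0.964 = 24
Group 3: 89 × 0.958 = 85
Group 4: 107 × 0.945 = 101
Group 5: 367 × 0.97 + 1246 × 0.534 = 356 + 665 = 1021
Giving 20 / 24 / 85 / 101 / 1021.
Scenario B total after 4 periods: 1251
Difference B − A = 1251 − 1314 = -63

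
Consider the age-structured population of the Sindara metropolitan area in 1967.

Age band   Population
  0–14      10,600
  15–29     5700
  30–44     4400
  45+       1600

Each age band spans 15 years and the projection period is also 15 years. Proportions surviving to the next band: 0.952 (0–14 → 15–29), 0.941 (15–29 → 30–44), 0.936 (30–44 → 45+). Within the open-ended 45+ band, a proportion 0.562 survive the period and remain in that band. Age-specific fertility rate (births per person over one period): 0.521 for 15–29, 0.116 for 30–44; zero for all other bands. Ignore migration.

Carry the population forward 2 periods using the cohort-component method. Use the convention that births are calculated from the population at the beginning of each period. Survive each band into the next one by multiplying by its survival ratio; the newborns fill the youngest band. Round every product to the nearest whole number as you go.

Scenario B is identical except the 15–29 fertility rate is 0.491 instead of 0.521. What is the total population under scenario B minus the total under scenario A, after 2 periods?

-465

Call the groups 1 to 4, youngest first.
After projecting period 1:
Births: 5700 * 0.521 = 2970 ; 4400 * 0.116 = 510 → 3480
Group 2: 10600 * 0.952 = 10091
Group 3: 5700 * 0.941 = 5364
Group 4: 4400 * 0.936 + 1600 * 0.562 = 4118 + 899 = 5017
→ [3480, 10091, 5364, 5017]
After projecting period 2:
Births: 10091 * 0.521 = 5257 ; 5364 * 0.116 = 622 → 5879
Group 2: 3480 * 0.952 = 3313
Group 3: 10091 * 0.941 = 9496
Group 4: 5364 * 0.936 + 5017 * 0.562 = 5021 + 2820 = 7841
→ [5879, 3313, 9496, 7841]
Scenario A total after 2 periods: 26529
Scenario B projection —
After projecting period 1:
Births: 5700 * 0.491 = 2799 ; 4400 * 0.116 = 510 → 3309
Group 2: 10600 * 0.952 = 10091
Group 3: 5700 * 0.941 = 5364
Group 4: 4400 * 0.936 + 1600 * 0.562 = 4118 + 899 = 5017
→ [3309, 10091, 5364, 5017]
After projecting period 2:
Births: 10091 * 0.491 = 4955 ; 5364 * 0.116 = 622 → 5577
Group 2: 3309 * 0.952 = 3150
Group 3: 10091 * 0.941 = 9496
Group 4: 5364 * 0.936 + 5017 * 0.562 = 5021 + 2820 = 7841
→ [5577, 3150, 9496, 7841]
Scenario B total after 2 periods: 26064
Difference B − A = 26064 − 26529 = -465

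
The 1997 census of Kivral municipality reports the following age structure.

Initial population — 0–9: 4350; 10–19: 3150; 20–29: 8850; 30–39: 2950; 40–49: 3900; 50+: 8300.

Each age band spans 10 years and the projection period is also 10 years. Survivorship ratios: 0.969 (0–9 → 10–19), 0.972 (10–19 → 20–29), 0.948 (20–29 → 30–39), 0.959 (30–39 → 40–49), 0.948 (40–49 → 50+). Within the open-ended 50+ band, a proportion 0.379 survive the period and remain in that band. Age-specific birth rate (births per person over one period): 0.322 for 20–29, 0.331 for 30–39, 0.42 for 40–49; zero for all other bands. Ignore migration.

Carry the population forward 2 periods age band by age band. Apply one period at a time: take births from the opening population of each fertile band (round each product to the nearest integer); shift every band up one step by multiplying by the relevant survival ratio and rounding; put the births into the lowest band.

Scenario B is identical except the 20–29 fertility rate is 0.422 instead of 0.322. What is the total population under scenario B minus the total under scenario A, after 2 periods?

Let group 1 be 0–9 through group 6 = 50+.
— Period 1 —
Births: 8850 * 0.322 = 2850, 2950 * 0.331 = 976, 3900 * 0.42 = 1638 → total 5464
Group 2: 4350 * 0.969 = 4215
Group 3: 3150 * 0.972 = 3062
Group 4: 8850 * 0.948 = 8390
Group 5: 2950 * 0.959 = 2829
Group 6: 3900 * 0.948 + 8300 * 0.379 = 3697 + 3146 = 6843
End of period: [5464, 4215, 3062, 8390, 2829, 6843]
— Period 2 —
Births: 3062 * 0.322 = 986, 8390 * 0.331 = 2777, 2829 * 0.42 = 1188 → total 4951
Group 2: 5464 * 0.969 = 5295
Group 3: 4215 * 0.972 = 4097
Group 4: 3062 * 0.948 = 2903
Group 5: 8390 * 0.959 = 8046
Group 6: 2829 * 0.948 + 6843 * 0.379 = 2682 + 2593 = 5275
End of period: [4951, 5295, 4097, 2903, 8046, 5275]
Scenario A total after 2 periods: 30567
Scenario B projection —
— Period 1 —
Births: 8850 * 0.422 = 3735, 2950 * 0.331 = 976, 3900 * 0.42 = 1638 → total 6349
Group 2: 4350 * 0.969 = 4215
Group 3: 3150 * 0.972 = 3062
Group 4: 8850 * 0.948 = 8390
Group 5: 2950 * 0.959 = 2829
Group 6: 3900 * 0.948 + 8300 * 0.379 = 3697 + 3146 = 6843
End of period: [6349, 4215, 3062, 8390, 2829, 6843]
— Period 2 —
Births: 3062 * 0.422 = 1292, 8390 * 0.331 = 2777, 2829 * 0.42 = 1188 → total 5257
Group 2: 6349 * 0.969 = 6152
Group 3: 4215 * 0.972 = 4097
Group 4: 3062 * 0.948 = 2903
Group 5: 8390 * 0.959 = 8046
Group 6: 2829 * 0.948 + 6843 * 0.379 = 2682 + 2593 = 5275
End of period: [5257, 6152, 4097, 2903, 8046, 5275]
Scenario B total after 2 periods: 31730
Difference B − A = 31730 − 30567 = 1163

1163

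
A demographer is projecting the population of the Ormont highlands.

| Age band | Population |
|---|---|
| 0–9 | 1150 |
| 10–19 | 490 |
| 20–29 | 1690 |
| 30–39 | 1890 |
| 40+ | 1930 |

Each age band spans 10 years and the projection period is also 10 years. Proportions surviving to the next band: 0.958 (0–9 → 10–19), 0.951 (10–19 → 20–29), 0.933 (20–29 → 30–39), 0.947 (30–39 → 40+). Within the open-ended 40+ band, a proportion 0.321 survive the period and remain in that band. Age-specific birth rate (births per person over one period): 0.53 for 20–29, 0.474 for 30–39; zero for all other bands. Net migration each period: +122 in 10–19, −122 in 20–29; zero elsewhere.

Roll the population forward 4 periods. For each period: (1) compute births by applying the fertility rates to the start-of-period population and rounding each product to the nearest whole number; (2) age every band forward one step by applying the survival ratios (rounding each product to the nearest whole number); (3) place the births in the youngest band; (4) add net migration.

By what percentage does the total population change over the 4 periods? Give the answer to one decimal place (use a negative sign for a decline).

Call the groups 1 to 5, youngest first.
After projecting period 1:
Births: 1690 × 0.53 = 896, 1890 × 0.474 = 896 ⇒ total 1792
Group 2: 1150 × 0.958 = 1102
Group 3: 490 × 0.951 = 466
Group 4: 1690 × 0.933 = 1577
Group 5: 1890 × 0.947 + 1930 × 0.321 = 1790 + 620 = 2410
Net migration: Group 2 + 122 → 1224; Group 3 − 122 → 344
Giving 1792 / 1224 / 344 / 1577 / 2410.
After projecting period 2:
Births: 344 × 0.53 = 182, 1577 × 0.474 = 747 ⇒ total 929
Group 2: 1792 × 0.958 = 1717
Group 3: 1224 × 0.951 = 1164
Group 4: 344 × 0.933 = 321
Group 5: 1577 × 0.947 + 2410 × 0.321 = 1493 + 774 = 2267
Net migration: Group 2 + 122 → 1839; Group 3 − 122 → 1042
Giving 929 / 1839 / 1042 / 321 / 2267.
After projecting period 3:
Births: 1042 × 0.53 = 552, 321 × 0.474 = 152 ⇒ total 704
Group 2: 929 × 0.958 = 890
Group 3: 1839 × 0.951 = 1749
Group 4: 1042 × 0.933 = 972
Group 5: 321 × 0.947 + 2267 × 0.321 = 304 + 728 = 1032
Net migration: Group 2 + 122 → 1012; Group 3 − 122 → 1627
Giving 704 / 1012 / 1627 / 972 / 1032.
After projecting period 4:
Births: 1627 × 0.53 = 862, 972 × 0.474 = 461 ⇒ total 1323
Group 2: 704 × 0.958 = 674
Group 3: 1012 × 0.951 = 962
Group 4: 1627 × 0.933 = 1518
Group 5: 972 × 0.947 + 1032 × 0.321 = 920 + 331 = 1251
Net migration: Group 2 + 122 → 796; Group 3 − 122 → 840
Giving 1323 / 796 / 840 / 1518 / 1251.
Total: 7150 → 5728; change = -1422; percentage change = -19.9%

-19.9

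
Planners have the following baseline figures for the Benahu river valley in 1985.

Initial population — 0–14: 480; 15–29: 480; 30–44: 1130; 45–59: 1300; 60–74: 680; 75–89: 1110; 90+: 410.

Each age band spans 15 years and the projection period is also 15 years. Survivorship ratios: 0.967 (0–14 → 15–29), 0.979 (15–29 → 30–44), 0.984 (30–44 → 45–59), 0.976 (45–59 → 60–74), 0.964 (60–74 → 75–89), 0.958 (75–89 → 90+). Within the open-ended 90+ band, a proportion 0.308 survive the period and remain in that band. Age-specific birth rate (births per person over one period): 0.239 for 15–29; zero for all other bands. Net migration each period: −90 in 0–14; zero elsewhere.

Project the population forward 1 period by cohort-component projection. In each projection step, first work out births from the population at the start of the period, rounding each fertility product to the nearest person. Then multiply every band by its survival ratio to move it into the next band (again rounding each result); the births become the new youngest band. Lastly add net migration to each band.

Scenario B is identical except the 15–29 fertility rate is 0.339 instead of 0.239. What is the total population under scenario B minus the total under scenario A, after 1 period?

48

Let band 1 be 0–14 through band 7 = 90+.
— Period 1 —
Births: 480 × 0.239 = 115
Band 2: 480 × 0.967 = 464
Band 3: 480 × 0.979 = 470
Band 4: 1130 × 0.984 = 1112
Band 5: 1300 × 0.976 = 1269
Band 6: 680 × 0.964 = 656
Band 7: 1110 × 0.958 + 410 × 0.308 = 1063 + 126 = 1189
Net migration: Band 1 − 90 → 25
Giving 25 / 464 / 470 / 1112 / 1269 / 656 / 1189.
Scenario A total after 1 period: 5185
Scenario B projection —
— Period 1 —
Births: 480 × 0.339 = 163
Band 2: 480 × 0.967 = 464
Band 3: 480 × 0.979 = 470
Band 4: 1130 × 0.984 = 1112
Band 5: 1300 × 0.976 = 1269
Band 6: 680 × 0.964 = 656
Band 7: 1110 × 0.958 + 410 × 0.308 = 1063 + 126 = 1189
Net migration: Band 1 − 90 → 73
Giving 73 / 464 / 470 / 1112 / 1269 / 656 / 1189.
Scenario B total after 1 period: 5233
Difference B − A = 5233 − 5185 = 48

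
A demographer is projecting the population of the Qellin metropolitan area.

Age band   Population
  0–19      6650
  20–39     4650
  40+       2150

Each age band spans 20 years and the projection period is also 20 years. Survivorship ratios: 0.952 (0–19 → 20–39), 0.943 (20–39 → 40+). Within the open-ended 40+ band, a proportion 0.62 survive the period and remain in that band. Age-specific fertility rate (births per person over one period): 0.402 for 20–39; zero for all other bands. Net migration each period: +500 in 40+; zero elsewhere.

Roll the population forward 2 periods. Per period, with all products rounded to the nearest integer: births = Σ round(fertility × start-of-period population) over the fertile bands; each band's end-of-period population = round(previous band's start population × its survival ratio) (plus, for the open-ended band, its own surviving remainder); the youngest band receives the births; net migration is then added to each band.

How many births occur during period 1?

1869

(Groups numbered youngest = 1 to oldest = 3.)
[period 1]
Births: 4650 × 0.402 = 1869
Group 2: 6650 × 0.952 = 6331
Group 3: 4650 × 0.943 + 2150 × 0.62 = 4385 + 1333 = 5718
Net migration: Group 3 + 500 → 6218
Giving 1869 / 6331 / 6218.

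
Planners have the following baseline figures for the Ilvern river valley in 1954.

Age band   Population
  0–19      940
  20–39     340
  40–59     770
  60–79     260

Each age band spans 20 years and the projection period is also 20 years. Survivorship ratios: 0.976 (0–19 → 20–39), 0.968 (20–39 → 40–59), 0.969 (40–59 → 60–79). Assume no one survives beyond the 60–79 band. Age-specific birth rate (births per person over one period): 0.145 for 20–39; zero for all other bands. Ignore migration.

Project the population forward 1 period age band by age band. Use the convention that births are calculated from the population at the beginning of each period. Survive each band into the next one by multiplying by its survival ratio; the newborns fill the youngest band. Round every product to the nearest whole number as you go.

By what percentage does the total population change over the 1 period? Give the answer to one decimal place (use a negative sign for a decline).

-11.6

[period 1]
Births: 340 × 0.145 = 49
20–39: 940 × 0.976 = 917
40–59: 340 × 0.968 = 329
60–79: 770 × 0.969 = 746
End of period: [49, 917, 329, 746]
Total: 2310 → 2041; change = -269; percentage change = -11.6%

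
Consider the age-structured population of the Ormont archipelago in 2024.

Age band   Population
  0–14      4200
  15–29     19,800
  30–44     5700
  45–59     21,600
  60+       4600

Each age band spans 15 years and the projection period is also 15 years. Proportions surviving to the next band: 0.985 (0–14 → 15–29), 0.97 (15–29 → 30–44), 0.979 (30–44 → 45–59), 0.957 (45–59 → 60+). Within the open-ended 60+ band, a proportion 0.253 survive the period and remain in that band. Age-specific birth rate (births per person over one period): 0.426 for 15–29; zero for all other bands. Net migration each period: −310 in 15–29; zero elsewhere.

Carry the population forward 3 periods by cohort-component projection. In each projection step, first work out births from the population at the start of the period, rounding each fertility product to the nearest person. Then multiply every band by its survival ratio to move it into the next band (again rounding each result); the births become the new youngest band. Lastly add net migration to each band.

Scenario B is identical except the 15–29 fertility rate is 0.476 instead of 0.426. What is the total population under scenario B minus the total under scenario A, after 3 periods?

2001

Call the groups 1 to 5, youngest first.
[period 1]
Births: 19800 × 0.426 = 8435
Group 2: 4200 × 0.985 = 4137
Group 3: 19800 × 0.97 = 19206
Group 4: 5700 × 0.979 = 5580
Group 5: 21600 × 0.957 + 4600 × 0.253 = 20671 + 1164 = 21835
Net migration: Group 2 − 310 → 3827
Population now: 0–14=8435, 15–29=3827, 30–44=19206, 45–59=5580, 60+=21835
[period 2]
Births: 3827 × 0.426 = 1630
Group 2: 8435 × 0.985 = 8308
Group 3: 3827 × 0.97 = 3712
Group 4: 19206 × 0.979 = 18803
Group 5: 5580 × 0.957 + 21835 × 0.253 = 5340 + 5524 = 10864
Net migration: Group 2 − 310 → 7998
Population now: 0–14=1630, 15–29=7998, 30–44=3712, 45–59=18803, 60+=10864
[period 3]
Births: 7998 × 0.426 = 3407
Group 2: 1630 × 0.985 = 1606
Group 3: 7998 × 0.97 = 7758
Group 4: 3712 × 0.979 = 3634
Group 5: 18803 × 0.957 + 10864 × 0.253 = 17994 + 2749 = 20743
Net migration: Group 2 − 310 → 1296
Population now: 0–14=3407, 15–29=1296, 30–44=7758, 45–59=3634, 60+=20743
Scenario A total after 3 periods: 36838
Scenario B projection —
[period 1]
Births: 19800 × 0.476 = 9425
Group 2: 4200 × 0.985 = 4137
Group 3: 19800 × 0.97 = 19206
Group 4: 5700 × 0.979 = 5580
Group 5: 21600 × 0.957 + 4600 × 0.253 = 20671 + 1164 = 21835
Net migration: Group 2 − 310 → 3827
Population now: 0–14=9425, 15–29=3827, 30–44=19206, 45–59=5580, 60+=21835
[period 2]
Births: 3827 × 0.476 = 1822
Group 2: 9425 × 0.985 = 9284
Group 3: 3827 × 0.97 = 3712
Group 4: 19206 × 0.979 = 18803
Group 5: 5580 × 0.957 + 21835 × 0.253 = 5340 + 5524 = 10864
Net migration: Group 2 − 310 → 8974
Population now: 0–14=1822, 15–29=8974, 30–44=3712, 45–59=18803, 60+=10864
[period 3]
Births: 8974 × 0.476 = 4272
Group 2: 1822 × 0.985 = 1795
Group 3: 8974 × 0.97 = 8705
Group 4: 3712 × 0.979 = 3634
Group 5: 18803 × 0.957 + 10864 × 0.253 = 17994 + 2749 = 20743
Net migration: Group 2 − 310 → 1485
Population now: 0–14=4272, 15–29=1485, 30–44=8705, 45–59=3634, 60+=20743
Scenario B total after 3 periods: 38839
Difference B − A = 38839 − 36838 = 2001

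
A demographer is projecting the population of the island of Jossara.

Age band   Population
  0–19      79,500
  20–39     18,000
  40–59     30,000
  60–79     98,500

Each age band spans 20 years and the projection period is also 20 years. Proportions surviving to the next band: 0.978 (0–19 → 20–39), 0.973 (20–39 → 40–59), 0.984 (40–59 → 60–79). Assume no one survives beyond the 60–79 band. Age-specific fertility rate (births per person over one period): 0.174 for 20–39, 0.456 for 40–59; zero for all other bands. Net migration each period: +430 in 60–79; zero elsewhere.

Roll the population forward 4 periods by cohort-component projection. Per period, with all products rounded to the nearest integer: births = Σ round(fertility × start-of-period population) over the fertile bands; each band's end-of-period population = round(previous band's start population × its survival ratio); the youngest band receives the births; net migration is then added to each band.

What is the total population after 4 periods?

Period 1:
Births: 18000 * 0.174 = 3132 ; 30000 * 0.456 = 13680 — total 16812
20–39: 79500 * 0.978 = 77751
40–59: 18000 * 0.973 = 17514
60–79: 30000 * 0.984 = 29520
Net migration: 60–79 + 430 → 29950
Population now: 0–19=16812, 20–39=77751, 40–59=17514, 60–79=29950
Period 2:
Births: 77751 * 0.174 = 13529 ; 17514 * 0.456 = 7986 — total 21515
20–39: 16812 * 0.978 = 16442
40–59: 77751 * 0.973 = 75652
60–79: 17514 * 0.984 = 17234
Net migration: 60–79 + 430 → 17664
Population now: 0–19=21515, 20–39=16442, 40–59=75652, 60–79=17664
Period 3:
Births: 16442 * 0.174 = 2861 ; 75652 * 0.456 = 34497 — total 37358
20–39: 21515 * 0.978 = 21042
40–59: 16442 * 0.973 = 15998
60–79: 75652 * 0.984 = 74442
Net migration: 60–79 + 430 → 74872
Population now: 0–19=37358, 20–39=21042, 40–59=15998, 60–79=74872
Period 4:
Births: 21042 * 0.174 = 3661 ; 15998 * 0.456 = 7295 — total 10956
20–39: 37358 * 0.978 = 36536
40–59: 21042 * 0.973 = 20474
60–79: 15998 * 0.984 = 15742
Net migration: 60–79 + 430 → 16172
Population now: 0–19=10956, 20–39=36536, 40–59=20474, 60–79=16172
Total after period 4: 10956 + 36536 + 20474 + 16172 = 84138

84138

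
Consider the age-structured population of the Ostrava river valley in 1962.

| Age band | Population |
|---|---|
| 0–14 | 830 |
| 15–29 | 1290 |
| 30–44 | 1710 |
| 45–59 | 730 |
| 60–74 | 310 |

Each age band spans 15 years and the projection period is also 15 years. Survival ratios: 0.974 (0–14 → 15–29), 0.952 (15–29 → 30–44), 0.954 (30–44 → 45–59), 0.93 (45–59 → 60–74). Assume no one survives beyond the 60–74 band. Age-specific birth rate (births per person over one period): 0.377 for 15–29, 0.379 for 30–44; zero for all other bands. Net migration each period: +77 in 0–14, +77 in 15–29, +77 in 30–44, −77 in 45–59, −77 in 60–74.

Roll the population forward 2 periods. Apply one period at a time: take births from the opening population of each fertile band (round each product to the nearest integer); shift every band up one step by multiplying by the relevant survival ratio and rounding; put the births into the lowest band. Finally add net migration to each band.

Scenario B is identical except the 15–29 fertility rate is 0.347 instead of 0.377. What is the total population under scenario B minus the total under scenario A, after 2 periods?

-64

After projecting period 1:
Births: 1290 * 0.377 = 486  |  1710 * 0.379 = 648 ⇒ total 1134
15–29: 830 * 0.974 = 808
30–44: 1290 * 0.952 = 1228
45–59: 1710 * 0.954 = 1631
60–74: 730 * 0.93 = 679
Net migration: 0–14 + 77 → 1211; 15–29 + 77 → 885; 30–44 + 77 → 1305; 45–59 − 77 → 1554; 60–74 − 77 → 602
End of period: [1211, 885, 1305, 1554, 602]
After projecting period 2:
Births: 885 * 0.377 = 334  |  1305 * 0.379 = 495 ⇒ total 829
15–29: 1211 * 0.974 = 1180
30–44: 885 * 0.952 = 843
45–59: 1305 * 0.954 = 1245
60–74: 1554 * 0.93 = 1445
Net migration: 0–14 + 77 → 906; 15–29 + 77 → 1257; 30–44 + 77 → 920; 45–59 − 77 → 1168; 60–74 − 77 → 1368
End of period: [906, 1257, 920, 1168, 1368]
Scenario A total after 2 periods: 5619
Scenario B projection —
After projecting period 1:
Births: 1290 * 0.347 = 448  |  1710 * 0.379 = 648 ⇒ total 1096
15–29: 830 * 0.974 = 808
30–44: 1290 * 0.952 = 1228
45–59: 1710 * 0.954 = 1631
60–74: 730 * 0.93 = 679
Net migration: 0–14 + 77 → 1173; 15–29 + 77 → 885; 30–44 + 77 → 1305; 45–59 − 77 → 1554; 60–74 − 77 → 602
End of period: [1173, 885, 1305, 1554, 602]
After projecting period 2:
Births: 885 * 0.347 = 307  |  1305 * 0.379 = 495 ⇒ total 802
15–29: 1173 * 0.974 = 1143
30–44: 885 * 0.952 = 843
45–59: 1305 * 0.954 = 1245
60–74: 1554 * 0.93 = 1445
Net migration: 0–14 + 77 → 879; 15–29 + 77 → 1220; 30–44 + 77 → 920; 45–59 − 77 → 1168; 60–74 − 77 → 1368
End of period: [879, 1220, 920, 1168, 1368]
Scenario B total after 2 periods: 5555
Difference B − A = 5555 − 5619 = -64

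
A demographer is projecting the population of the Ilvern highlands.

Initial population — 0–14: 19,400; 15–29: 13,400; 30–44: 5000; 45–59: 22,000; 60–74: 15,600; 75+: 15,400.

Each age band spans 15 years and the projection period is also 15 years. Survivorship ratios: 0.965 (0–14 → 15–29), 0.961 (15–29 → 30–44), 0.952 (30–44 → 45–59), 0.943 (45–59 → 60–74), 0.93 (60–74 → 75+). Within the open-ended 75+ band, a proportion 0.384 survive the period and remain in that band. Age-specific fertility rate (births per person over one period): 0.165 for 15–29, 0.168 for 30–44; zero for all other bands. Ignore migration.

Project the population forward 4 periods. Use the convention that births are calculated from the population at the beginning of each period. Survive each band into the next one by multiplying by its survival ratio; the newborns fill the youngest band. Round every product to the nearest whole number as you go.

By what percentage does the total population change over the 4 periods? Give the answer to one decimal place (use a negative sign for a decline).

-50.7

— Period 1 —
Births: 13400 × 0.165 = 2211 ; 5000 × 0.168 = 840 ⇒ total 3051
15–29: 19400 × 0.965 = 18721
30–44: 13400 × 0.961 = 12877
45–59: 5000 × 0.952 = 4760
60–74: 22000 × 0.943 = 20746
75+: 15600 × 0.93 + 15400 × 0.384 = 14508 + 5914 = 20422
Population now: 0–14=3051, 15–29=18721, 30–44=12877, 45–59=4760, 60–74=20746, 75+=20422
— Period 2 —
Births: 18721 × 0.165 = 3089 ; 12877 × 0.168 = 2163 ⇒ total 5252
15–29: 3051 × 0.965 = 2944
30–44: 18721 × 0.961 = 17991
45–59: 12877 × 0.952 = 12259
60–74: 4760 × 0.943 = 4489
75+: 20746 × 0.93 + 20422 × 0.384 = 19294 + 7842 = 27136
Population now: 0–14=5252, 15–29=2944, 30–44=17991, 45–59=12259, 60–74=4489, 75+=27136
— Period 3 —
Births: 2944 × 0.165 = 486 ; 17991 × 0.168 = 3022 ⇒ total 3508
15–29: 5252 × 0.965 = 5068
30–44: 2944 × 0.961 = 2829
45–59: 17991 × 0.952 = 17127
60–74: 12259 × 0.943 = 11560
75+: 4489 × 0.93 + 27136 × 0.384 = 4175 + 10420 = 14595
Population now: 0–14=3508, 15–29=5068, 30–44=2829, 45–59=17127, 60–74=11560, 75+=14595
— Period 4 —
Births: 5068 × 0.165 = 836 ; 2829 × 0.168 = 475 ⇒ total 1311
15–29: 3508 × 0.965 = 3385
30–44: 5068 × 0.961 = 4870
45–59: 2829 × 0.952 = 2693
60–74: 17127 × 0.943 = 16151
75+: 11560 × 0.93 + 14595 × 0.384 = 10751 + 5604 = 16355
Population now: 0–14=1311, 15–29=3385, 30–44=4870, 45–59=2693, 60–74=16151, 75+=16355
Total: 90800 → 44765; change = -46035; percentage change = -50.7%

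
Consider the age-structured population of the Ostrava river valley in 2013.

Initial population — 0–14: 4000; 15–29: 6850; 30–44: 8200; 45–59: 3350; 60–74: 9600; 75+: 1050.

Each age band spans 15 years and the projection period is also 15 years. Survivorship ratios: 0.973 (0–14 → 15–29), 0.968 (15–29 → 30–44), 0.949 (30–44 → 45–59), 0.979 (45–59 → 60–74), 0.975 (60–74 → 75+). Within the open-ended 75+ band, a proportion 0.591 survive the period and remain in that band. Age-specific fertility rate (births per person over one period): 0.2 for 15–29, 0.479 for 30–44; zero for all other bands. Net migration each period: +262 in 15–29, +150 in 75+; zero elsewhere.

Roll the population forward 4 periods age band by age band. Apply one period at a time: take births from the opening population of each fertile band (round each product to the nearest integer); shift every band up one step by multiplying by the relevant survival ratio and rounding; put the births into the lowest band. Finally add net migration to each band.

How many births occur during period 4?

3344

Let group 1 be 0–14 through group 6 = 75+.
After projecting period 1:
Births: 6850 * 0.2 = 1370  |  8200 * 0.479 = 3928 ⇒ total 5298
Group 2: 4000 * 0.973 = 3892
Group 3: 6850 * 0.968 = 6631
Group 4: 8200 * 0.949 = 7782
Group 5: 3350 * 0.979 = 3280
Group 6: 9600 * 0.975 + 1050 * 0.591 = 9360 + 621 = 9981
Net migration: Group 2 + 262 → 4154; Group 6 + 150 → 10131
End of period: [5298, 4154, 6631, 7782, 3280, 10131]
After projecting period 2:
Births: 4154 * 0.2 = 831  |  6631 * 0.479 = 3176 ⇒ total 4007
Group 2: 5298 * 0.973 = 5155
Group 3: 4154 * 0.968 = 4021
Group 4: 6631 * 0.949 = 6293
Group 5: 7782 * 0.979 = 7619
Group 6: 3280 * 0.975 + 10131 * 0.591 = 3198 + 5987 = 9185
Net migration: Group 2 + 262 → 5417; Group 6 + 150 → 9335
End of period: [4007, 5417, 4021, 6293, 7619, 9335]
After projecting period 3:
Births: 5417 * 0.2 = 1083  |  4021 * 0.479 = 1926 ⇒ total 3009
Group 2: 4007 * 0.973 = 3899
Group 3: 5417 * 0.968 = 5244
Group 4: 4021 * 0.949 = 3816
Group 5: 6293 * 0.979 = 6161
Group 6: 7619 * 0.975 + 9335 * 0.591 = 7429 + 5517 = 12946
Net migration: Group 2 + 262 → 4161; Group 6 + 150 → 13096
End of period: [3009, 4161, 5244, 3816, 6161, 13096]
After projecting period 4:
Births: 4161 * 0.2 = 832  |  5244 * 0.479 = 2512 ⇒ total 3344
Group 2: 3009 * 0.973 = 2928
Group 3: 4161 * 0.968 = 4028
Group 4: 5244 * 0.949 = 4977
Group 5: 3816 * 0.979 = 3736
Group 6: 6161 * 0.975 + 13096 * 0.591 = 6007 + 7740 = 13747
Net migration: Group 2 + 262 → 3190; Group 6 + 150 → 13897
End of period: [3344, 3190, 4028, 4977, 3736, 13897]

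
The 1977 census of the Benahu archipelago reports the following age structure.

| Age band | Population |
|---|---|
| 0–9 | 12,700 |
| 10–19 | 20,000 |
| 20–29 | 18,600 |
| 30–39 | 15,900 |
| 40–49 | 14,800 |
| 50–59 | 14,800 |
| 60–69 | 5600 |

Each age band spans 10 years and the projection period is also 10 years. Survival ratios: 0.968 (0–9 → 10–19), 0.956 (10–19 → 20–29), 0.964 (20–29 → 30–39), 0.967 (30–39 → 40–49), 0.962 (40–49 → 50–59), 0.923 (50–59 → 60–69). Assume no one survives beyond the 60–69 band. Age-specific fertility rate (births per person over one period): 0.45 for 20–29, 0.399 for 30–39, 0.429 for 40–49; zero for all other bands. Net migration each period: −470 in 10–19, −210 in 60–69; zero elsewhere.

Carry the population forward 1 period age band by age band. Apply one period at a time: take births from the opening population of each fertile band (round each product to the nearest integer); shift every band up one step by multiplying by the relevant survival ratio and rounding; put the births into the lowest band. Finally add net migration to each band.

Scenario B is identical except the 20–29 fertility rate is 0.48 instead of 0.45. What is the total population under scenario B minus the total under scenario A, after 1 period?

(Bands numbered youngest = 1 to oldest = 7.)
Period 1.
Births: 18600 × 0.45 = 8370, 15900 × 0.399 = 6344, 14800 × 0.429 = 6349 ⇒ total 21063
Band 2: 12700 × 0.968 = 12294
Band 3: 20000 × 0.956 = 19120
Band 4: 18600 × 0.964 = 17930
Band 5: 15900 × 0.967 = 15375
Band 6: 14800 × 0.962 = 14238
Band 7: 14800 × 0.923 = 13660
Net migration: Band 2 − 470 → 11824; Band 7 − 210 → 13450
End of period: [21063, 11824, 19120, 17930, 15375, 14238, 13450]
Scenario A total after 1 period: 113000
Scenario B projection —
Period 1.
Births: 18600 × 0.48 = 8928, 15900 × 0.399 = 6344, 14800 × 0.429 = 6349 ⇒ total 21621
Band 2: 12700 × 0.968 = 12294
Band 3: 20000 × 0.956 = 19120
Band 4: 18600 × 0.964 = 17930
Band 5: 15900 × 0.967 = 15375
Band 6: 14800 × 0.962 = 14238
Band 7: 14800 × 0.923 = 13660
Net migration: Band 2 − 470 → 11824; Band 7 − 210 → 13450
End of period: [21621, 11824, 19120, 17930, 15375, 14238, 13450]
Scenario B total after 1 period: 113558
Difference B − A = 113558 − 113000 = 558

558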